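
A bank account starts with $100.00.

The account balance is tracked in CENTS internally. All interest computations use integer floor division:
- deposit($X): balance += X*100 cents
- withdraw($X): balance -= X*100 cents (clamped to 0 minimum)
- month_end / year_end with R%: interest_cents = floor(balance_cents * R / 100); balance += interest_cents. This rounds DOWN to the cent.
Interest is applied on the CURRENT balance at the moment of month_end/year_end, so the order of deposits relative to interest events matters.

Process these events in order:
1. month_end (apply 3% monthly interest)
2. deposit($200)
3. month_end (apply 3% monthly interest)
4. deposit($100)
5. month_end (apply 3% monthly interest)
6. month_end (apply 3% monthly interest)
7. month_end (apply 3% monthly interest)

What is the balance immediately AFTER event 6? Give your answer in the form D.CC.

After 1 (month_end (apply 3% monthly interest)): balance=$103.00 total_interest=$3.00
After 2 (deposit($200)): balance=$303.00 total_interest=$3.00
After 3 (month_end (apply 3% monthly interest)): balance=$312.09 total_interest=$12.09
After 4 (deposit($100)): balance=$412.09 total_interest=$12.09
After 5 (month_end (apply 3% monthly interest)): balance=$424.45 total_interest=$24.45
After 6 (month_end (apply 3% monthly interest)): balance=$437.18 total_interest=$37.18

Answer: 437.18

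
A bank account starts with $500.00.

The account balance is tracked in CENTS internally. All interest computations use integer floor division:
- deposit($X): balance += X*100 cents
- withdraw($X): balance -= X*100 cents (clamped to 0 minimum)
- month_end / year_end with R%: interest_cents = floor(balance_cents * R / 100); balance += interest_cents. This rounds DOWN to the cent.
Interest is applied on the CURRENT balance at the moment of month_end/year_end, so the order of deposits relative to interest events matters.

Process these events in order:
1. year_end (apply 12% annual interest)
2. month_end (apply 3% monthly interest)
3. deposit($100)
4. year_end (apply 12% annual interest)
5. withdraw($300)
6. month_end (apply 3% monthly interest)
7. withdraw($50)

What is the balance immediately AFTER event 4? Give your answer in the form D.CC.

Answer: 758.01

Derivation:
After 1 (year_end (apply 12% annual interest)): balance=$560.00 total_interest=$60.00
After 2 (month_end (apply 3% monthly interest)): balance=$576.80 total_interest=$76.80
After 3 (deposit($100)): balance=$676.80 total_interest=$76.80
After 4 (year_end (apply 12% annual interest)): balance=$758.01 total_interest=$158.01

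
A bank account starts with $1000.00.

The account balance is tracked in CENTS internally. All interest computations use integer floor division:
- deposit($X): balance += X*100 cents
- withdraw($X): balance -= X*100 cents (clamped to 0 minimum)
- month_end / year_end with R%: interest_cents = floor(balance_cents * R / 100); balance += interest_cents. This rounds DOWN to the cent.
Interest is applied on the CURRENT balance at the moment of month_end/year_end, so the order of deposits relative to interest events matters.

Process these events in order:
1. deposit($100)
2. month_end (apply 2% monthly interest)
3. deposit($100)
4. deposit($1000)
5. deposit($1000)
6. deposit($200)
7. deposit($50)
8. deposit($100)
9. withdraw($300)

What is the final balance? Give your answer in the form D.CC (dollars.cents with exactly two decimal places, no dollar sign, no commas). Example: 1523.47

After 1 (deposit($100)): balance=$1100.00 total_interest=$0.00
After 2 (month_end (apply 2% monthly interest)): balance=$1122.00 total_interest=$22.00
After 3 (deposit($100)): balance=$1222.00 total_interest=$22.00
After 4 (deposit($1000)): balance=$2222.00 total_interest=$22.00
After 5 (deposit($1000)): balance=$3222.00 total_interest=$22.00
After 6 (deposit($200)): balance=$3422.00 total_interest=$22.00
After 7 (deposit($50)): balance=$3472.00 total_interest=$22.00
After 8 (deposit($100)): balance=$3572.00 total_interest=$22.00
After 9 (withdraw($300)): balance=$3272.00 total_interest=$22.00

Answer: 3272.00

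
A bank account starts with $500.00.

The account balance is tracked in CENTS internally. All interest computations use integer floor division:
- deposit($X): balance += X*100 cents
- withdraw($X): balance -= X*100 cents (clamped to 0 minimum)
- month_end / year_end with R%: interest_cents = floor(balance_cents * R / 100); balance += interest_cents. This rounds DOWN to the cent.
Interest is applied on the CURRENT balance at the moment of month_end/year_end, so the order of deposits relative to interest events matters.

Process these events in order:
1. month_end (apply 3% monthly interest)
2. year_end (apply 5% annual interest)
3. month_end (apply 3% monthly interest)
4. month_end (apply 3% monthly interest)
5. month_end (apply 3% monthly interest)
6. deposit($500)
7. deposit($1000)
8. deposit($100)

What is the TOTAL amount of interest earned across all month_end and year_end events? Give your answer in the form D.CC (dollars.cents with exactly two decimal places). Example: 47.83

After 1 (month_end (apply 3% monthly interest)): balance=$515.00 total_interest=$15.00
After 2 (year_end (apply 5% annual interest)): balance=$540.75 total_interest=$40.75
After 3 (month_end (apply 3% monthly interest)): balance=$556.97 total_interest=$56.97
After 4 (month_end (apply 3% monthly interest)): balance=$573.67 total_interest=$73.67
After 5 (month_end (apply 3% monthly interest)): balance=$590.88 total_interest=$90.88
After 6 (deposit($500)): balance=$1090.88 total_interest=$90.88
After 7 (deposit($1000)): balance=$2090.88 total_interest=$90.88
After 8 (deposit($100)): balance=$2190.88 total_interest=$90.88

Answer: 90.88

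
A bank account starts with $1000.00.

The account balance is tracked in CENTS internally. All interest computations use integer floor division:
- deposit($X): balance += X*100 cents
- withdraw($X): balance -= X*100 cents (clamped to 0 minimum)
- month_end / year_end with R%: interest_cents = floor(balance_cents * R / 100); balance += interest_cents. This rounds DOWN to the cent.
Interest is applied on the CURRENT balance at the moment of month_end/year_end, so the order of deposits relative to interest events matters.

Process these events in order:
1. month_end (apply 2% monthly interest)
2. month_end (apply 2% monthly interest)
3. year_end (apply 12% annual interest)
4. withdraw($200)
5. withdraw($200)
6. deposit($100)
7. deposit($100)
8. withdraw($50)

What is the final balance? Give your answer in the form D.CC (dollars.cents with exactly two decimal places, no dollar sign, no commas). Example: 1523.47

After 1 (month_end (apply 2% monthly interest)): balance=$1020.00 total_interest=$20.00
After 2 (month_end (apply 2% monthly interest)): balance=$1040.40 total_interest=$40.40
After 3 (year_end (apply 12% annual interest)): balance=$1165.24 total_interest=$165.24
After 4 (withdraw($200)): balance=$965.24 total_interest=$165.24
After 5 (withdraw($200)): balance=$765.24 total_interest=$165.24
After 6 (deposit($100)): balance=$865.24 total_interest=$165.24
After 7 (deposit($100)): balance=$965.24 total_interest=$165.24
After 8 (withdraw($50)): balance=$915.24 total_interest=$165.24

Answer: 915.24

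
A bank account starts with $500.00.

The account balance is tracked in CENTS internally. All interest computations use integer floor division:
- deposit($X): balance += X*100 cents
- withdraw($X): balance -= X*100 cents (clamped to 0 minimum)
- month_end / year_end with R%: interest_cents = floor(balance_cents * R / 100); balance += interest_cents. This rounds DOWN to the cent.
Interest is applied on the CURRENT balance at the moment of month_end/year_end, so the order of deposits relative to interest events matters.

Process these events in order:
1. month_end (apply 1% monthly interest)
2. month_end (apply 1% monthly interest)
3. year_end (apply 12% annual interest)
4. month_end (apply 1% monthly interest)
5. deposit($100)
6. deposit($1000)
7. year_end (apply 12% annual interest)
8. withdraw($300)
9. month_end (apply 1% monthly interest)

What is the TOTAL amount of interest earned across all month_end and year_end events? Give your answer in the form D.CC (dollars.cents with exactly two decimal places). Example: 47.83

After 1 (month_end (apply 1% monthly interest)): balance=$505.00 total_interest=$5.00
After 2 (month_end (apply 1% monthly interest)): balance=$510.05 total_interest=$10.05
After 3 (year_end (apply 12% annual interest)): balance=$571.25 total_interest=$71.25
After 4 (month_end (apply 1% monthly interest)): balance=$576.96 total_interest=$76.96
After 5 (deposit($100)): balance=$676.96 total_interest=$76.96
After 6 (deposit($1000)): balance=$1676.96 total_interest=$76.96
After 7 (year_end (apply 12% annual interest)): balance=$1878.19 total_interest=$278.19
After 8 (withdraw($300)): balance=$1578.19 total_interest=$278.19
After 9 (month_end (apply 1% monthly interest)): balance=$1593.97 total_interest=$293.97

Answer: 293.97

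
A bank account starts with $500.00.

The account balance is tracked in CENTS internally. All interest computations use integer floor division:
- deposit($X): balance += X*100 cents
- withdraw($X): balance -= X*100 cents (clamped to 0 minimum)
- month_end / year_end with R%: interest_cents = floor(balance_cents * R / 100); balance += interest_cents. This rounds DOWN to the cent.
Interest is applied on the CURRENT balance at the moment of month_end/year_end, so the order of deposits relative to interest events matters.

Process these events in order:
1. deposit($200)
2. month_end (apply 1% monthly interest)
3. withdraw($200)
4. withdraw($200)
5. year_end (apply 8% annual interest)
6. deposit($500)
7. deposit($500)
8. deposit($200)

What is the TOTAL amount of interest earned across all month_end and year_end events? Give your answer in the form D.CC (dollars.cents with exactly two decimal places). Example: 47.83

Answer: 31.56

Derivation:
After 1 (deposit($200)): balance=$700.00 total_interest=$0.00
After 2 (month_end (apply 1% monthly interest)): balance=$707.00 total_interest=$7.00
After 3 (withdraw($200)): balance=$507.00 total_interest=$7.00
After 4 (withdraw($200)): balance=$307.00 total_interest=$7.00
After 5 (year_end (apply 8% annual interest)): balance=$331.56 total_interest=$31.56
After 6 (deposit($500)): balance=$831.56 total_interest=$31.56
After 7 (deposit($500)): balance=$1331.56 total_interest=$31.56
After 8 (deposit($200)): balance=$1531.56 total_interest=$31.56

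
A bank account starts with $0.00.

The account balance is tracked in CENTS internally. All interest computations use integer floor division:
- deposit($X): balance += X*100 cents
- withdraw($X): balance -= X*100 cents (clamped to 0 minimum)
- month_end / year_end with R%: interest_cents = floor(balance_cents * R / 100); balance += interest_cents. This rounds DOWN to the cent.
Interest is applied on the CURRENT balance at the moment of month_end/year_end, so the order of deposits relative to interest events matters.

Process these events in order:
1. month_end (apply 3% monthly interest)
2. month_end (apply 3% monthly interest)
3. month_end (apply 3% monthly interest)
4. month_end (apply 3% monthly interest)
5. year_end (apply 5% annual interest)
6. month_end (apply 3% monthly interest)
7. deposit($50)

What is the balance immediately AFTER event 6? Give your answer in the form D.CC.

Answer: 0.00

Derivation:
After 1 (month_end (apply 3% monthly interest)): balance=$0.00 total_interest=$0.00
After 2 (month_end (apply 3% monthly interest)): balance=$0.00 total_interest=$0.00
After 3 (month_end (apply 3% monthly interest)): balance=$0.00 total_interest=$0.00
After 4 (month_end (apply 3% monthly interest)): balance=$0.00 total_interest=$0.00
After 5 (year_end (apply 5% annual interest)): balance=$0.00 total_interest=$0.00
After 6 (month_end (apply 3% monthly interest)): balance=$0.00 total_interest=$0.00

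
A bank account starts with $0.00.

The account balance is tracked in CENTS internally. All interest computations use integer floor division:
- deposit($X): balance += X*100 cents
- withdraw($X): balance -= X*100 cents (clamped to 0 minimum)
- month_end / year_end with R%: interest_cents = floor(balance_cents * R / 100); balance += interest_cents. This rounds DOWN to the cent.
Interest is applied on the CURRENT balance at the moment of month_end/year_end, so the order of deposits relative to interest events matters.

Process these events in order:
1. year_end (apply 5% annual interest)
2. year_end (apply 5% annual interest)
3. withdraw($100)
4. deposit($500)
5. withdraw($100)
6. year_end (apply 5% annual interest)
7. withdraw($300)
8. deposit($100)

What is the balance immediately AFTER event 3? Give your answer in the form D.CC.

Answer: 0.00

Derivation:
After 1 (year_end (apply 5% annual interest)): balance=$0.00 total_interest=$0.00
After 2 (year_end (apply 5% annual interest)): balance=$0.00 total_interest=$0.00
After 3 (withdraw($100)): balance=$0.00 total_interest=$0.00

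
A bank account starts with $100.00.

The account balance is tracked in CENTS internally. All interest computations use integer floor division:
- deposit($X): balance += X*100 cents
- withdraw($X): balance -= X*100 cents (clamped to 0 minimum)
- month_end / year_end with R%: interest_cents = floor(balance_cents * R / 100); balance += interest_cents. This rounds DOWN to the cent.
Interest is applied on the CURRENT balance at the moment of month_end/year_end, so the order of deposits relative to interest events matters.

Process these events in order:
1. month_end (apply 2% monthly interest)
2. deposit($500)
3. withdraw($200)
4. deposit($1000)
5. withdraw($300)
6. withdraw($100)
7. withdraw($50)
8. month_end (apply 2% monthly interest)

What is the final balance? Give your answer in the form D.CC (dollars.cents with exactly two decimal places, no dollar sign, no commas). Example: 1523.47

Answer: 971.04

Derivation:
After 1 (month_end (apply 2% monthly interest)): balance=$102.00 total_interest=$2.00
After 2 (deposit($500)): balance=$602.00 total_interest=$2.00
After 3 (withdraw($200)): balance=$402.00 total_interest=$2.00
After 4 (deposit($1000)): balance=$1402.00 total_interest=$2.00
After 5 (withdraw($300)): balance=$1102.00 total_interest=$2.00
After 6 (withdraw($100)): balance=$1002.00 total_interest=$2.00
After 7 (withdraw($50)): balance=$952.00 total_interest=$2.00
After 8 (month_end (apply 2% monthly interest)): balance=$971.04 total_interest=$21.04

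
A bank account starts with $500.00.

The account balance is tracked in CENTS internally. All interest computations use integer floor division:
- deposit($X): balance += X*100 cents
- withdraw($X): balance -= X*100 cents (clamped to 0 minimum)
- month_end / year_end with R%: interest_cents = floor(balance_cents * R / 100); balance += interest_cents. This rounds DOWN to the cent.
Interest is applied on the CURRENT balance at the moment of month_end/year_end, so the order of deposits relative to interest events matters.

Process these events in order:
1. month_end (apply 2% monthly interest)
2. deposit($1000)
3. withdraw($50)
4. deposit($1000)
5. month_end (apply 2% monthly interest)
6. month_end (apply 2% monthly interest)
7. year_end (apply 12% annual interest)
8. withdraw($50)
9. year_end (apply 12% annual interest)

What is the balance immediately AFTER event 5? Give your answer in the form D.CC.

Answer: 2509.20

Derivation:
After 1 (month_end (apply 2% monthly interest)): balance=$510.00 total_interest=$10.00
After 2 (deposit($1000)): balance=$1510.00 total_interest=$10.00
After 3 (withdraw($50)): balance=$1460.00 total_interest=$10.00
After 4 (deposit($1000)): balance=$2460.00 total_interest=$10.00
After 5 (month_end (apply 2% monthly interest)): balance=$2509.20 total_interest=$59.20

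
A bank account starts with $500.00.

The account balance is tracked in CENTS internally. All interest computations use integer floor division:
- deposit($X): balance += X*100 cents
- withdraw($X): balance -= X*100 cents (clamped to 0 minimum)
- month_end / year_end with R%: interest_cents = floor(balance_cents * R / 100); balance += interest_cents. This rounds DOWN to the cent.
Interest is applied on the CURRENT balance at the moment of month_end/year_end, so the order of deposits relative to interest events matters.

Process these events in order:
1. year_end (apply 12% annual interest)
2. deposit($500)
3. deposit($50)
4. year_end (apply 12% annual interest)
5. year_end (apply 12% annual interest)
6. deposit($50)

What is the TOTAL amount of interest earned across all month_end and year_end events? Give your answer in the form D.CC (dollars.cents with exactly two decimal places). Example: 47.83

Answer: 342.38

Derivation:
After 1 (year_end (apply 12% annual interest)): balance=$560.00 total_interest=$60.00
After 2 (deposit($500)): balance=$1060.00 total_interest=$60.00
After 3 (deposit($50)): balance=$1110.00 total_interest=$60.00
After 4 (year_end (apply 12% annual interest)): balance=$1243.20 total_interest=$193.20
After 5 (year_end (apply 12% annual interest)): balance=$1392.38 total_interest=$342.38
After 6 (deposit($50)): balance=$1442.38 total_interest=$342.38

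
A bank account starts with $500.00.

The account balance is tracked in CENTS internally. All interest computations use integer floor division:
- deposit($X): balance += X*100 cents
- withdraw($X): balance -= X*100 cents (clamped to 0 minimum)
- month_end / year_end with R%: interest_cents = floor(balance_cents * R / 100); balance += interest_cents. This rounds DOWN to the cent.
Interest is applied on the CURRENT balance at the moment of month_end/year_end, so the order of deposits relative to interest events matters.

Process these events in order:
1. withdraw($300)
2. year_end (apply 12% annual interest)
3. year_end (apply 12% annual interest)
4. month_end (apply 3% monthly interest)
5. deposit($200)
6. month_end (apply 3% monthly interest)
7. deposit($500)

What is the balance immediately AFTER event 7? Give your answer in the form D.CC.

Answer: 972.15

Derivation:
After 1 (withdraw($300)): balance=$200.00 total_interest=$0.00
After 2 (year_end (apply 12% annual interest)): balance=$224.00 total_interest=$24.00
After 3 (year_end (apply 12% annual interest)): balance=$250.88 total_interest=$50.88
After 4 (month_end (apply 3% monthly interest)): balance=$258.40 total_interest=$58.40
After 5 (deposit($200)): balance=$458.40 total_interest=$58.40
After 6 (month_end (apply 3% monthly interest)): balance=$472.15 total_interest=$72.15
After 7 (deposit($500)): balance=$972.15 total_interest=$72.15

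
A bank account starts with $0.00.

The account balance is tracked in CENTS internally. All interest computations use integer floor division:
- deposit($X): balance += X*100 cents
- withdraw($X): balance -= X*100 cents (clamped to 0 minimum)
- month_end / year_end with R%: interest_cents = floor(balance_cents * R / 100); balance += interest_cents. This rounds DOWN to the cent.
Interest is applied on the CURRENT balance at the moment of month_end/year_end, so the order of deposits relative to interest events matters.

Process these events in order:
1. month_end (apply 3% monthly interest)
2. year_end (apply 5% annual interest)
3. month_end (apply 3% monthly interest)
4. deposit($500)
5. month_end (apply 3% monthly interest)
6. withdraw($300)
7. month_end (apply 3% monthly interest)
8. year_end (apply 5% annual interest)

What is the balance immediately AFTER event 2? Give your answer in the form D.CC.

Answer: 0.00

Derivation:
After 1 (month_end (apply 3% monthly interest)): balance=$0.00 total_interest=$0.00
After 2 (year_end (apply 5% annual interest)): balance=$0.00 total_interest=$0.00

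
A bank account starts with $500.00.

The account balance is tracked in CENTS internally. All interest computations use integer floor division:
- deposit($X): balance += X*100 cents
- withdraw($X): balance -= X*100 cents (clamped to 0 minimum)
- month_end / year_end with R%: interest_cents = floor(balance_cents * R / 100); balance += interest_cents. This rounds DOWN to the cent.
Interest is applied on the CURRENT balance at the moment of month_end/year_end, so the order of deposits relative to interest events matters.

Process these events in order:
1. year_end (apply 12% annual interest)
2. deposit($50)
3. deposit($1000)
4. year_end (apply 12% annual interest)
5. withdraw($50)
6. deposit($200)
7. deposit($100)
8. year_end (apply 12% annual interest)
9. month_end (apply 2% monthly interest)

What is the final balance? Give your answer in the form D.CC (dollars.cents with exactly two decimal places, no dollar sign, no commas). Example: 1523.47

Answer: 2345.57

Derivation:
After 1 (year_end (apply 12% annual interest)): balance=$560.00 total_interest=$60.00
After 2 (deposit($50)): balance=$610.00 total_interest=$60.00
After 3 (deposit($1000)): balance=$1610.00 total_interest=$60.00
After 4 (year_end (apply 12% annual interest)): balance=$1803.20 total_interest=$253.20
After 5 (withdraw($50)): balance=$1753.20 total_interest=$253.20
After 6 (deposit($200)): balance=$1953.20 total_interest=$253.20
After 7 (deposit($100)): balance=$2053.20 total_interest=$253.20
After 8 (year_end (apply 12% annual interest)): balance=$2299.58 total_interest=$499.58
After 9 (month_end (apply 2% monthly interest)): balance=$2345.57 total_interest=$545.57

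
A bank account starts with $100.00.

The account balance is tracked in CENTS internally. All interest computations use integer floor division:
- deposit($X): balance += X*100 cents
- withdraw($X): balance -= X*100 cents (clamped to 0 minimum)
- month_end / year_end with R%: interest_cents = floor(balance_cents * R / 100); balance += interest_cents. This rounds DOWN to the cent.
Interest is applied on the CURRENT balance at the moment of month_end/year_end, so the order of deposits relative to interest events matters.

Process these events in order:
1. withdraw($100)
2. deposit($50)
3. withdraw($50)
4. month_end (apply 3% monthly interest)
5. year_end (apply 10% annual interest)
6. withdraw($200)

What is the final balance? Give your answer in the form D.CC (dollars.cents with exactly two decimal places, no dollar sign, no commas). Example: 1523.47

After 1 (withdraw($100)): balance=$0.00 total_interest=$0.00
After 2 (deposit($50)): balance=$50.00 total_interest=$0.00
After 3 (withdraw($50)): balance=$0.00 total_interest=$0.00
After 4 (month_end (apply 3% monthly interest)): balance=$0.00 total_interest=$0.00
After 5 (year_end (apply 10% annual interest)): balance=$0.00 total_interest=$0.00
After 6 (withdraw($200)): balance=$0.00 total_interest=$0.00

Answer: 0.00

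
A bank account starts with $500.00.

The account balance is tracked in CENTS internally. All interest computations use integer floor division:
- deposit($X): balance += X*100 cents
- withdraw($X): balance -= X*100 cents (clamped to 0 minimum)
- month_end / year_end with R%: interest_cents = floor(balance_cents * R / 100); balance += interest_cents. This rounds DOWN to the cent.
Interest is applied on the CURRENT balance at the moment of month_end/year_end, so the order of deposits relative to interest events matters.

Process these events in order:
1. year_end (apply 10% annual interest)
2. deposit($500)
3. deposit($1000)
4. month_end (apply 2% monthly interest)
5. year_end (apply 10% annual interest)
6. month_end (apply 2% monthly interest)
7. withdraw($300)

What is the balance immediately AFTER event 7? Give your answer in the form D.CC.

Answer: 2046.10

Derivation:
After 1 (year_end (apply 10% annual interest)): balance=$550.00 total_interest=$50.00
After 2 (deposit($500)): balance=$1050.00 total_interest=$50.00
After 3 (deposit($1000)): balance=$2050.00 total_interest=$50.00
After 4 (month_end (apply 2% monthly interest)): balance=$2091.00 total_interest=$91.00
After 5 (year_end (apply 10% annual interest)): balance=$2300.10 total_interest=$300.10
After 6 (month_end (apply 2% monthly interest)): balance=$2346.10 total_interest=$346.10
After 7 (withdraw($300)): balance=$2046.10 total_interest=$346.10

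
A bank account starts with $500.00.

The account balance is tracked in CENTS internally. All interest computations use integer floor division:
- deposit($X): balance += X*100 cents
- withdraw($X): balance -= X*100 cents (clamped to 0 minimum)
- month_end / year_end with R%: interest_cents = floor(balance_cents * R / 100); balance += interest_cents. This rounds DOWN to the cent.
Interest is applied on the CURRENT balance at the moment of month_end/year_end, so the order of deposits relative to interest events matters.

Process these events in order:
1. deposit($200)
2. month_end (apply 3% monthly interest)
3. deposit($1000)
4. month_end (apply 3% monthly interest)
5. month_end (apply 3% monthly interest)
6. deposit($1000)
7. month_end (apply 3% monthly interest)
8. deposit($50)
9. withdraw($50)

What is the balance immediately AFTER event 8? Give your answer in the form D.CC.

After 1 (deposit($200)): balance=$700.00 total_interest=$0.00
After 2 (month_end (apply 3% monthly interest)): balance=$721.00 total_interest=$21.00
After 3 (deposit($1000)): balance=$1721.00 total_interest=$21.00
After 4 (month_end (apply 3% monthly interest)): balance=$1772.63 total_interest=$72.63
After 5 (month_end (apply 3% monthly interest)): balance=$1825.80 total_interest=$125.80
After 6 (deposit($1000)): balance=$2825.80 total_interest=$125.80
After 7 (month_end (apply 3% monthly interest)): balance=$2910.57 total_interest=$210.57
After 8 (deposit($50)): balance=$2960.57 total_interest=$210.57

Answer: 2960.57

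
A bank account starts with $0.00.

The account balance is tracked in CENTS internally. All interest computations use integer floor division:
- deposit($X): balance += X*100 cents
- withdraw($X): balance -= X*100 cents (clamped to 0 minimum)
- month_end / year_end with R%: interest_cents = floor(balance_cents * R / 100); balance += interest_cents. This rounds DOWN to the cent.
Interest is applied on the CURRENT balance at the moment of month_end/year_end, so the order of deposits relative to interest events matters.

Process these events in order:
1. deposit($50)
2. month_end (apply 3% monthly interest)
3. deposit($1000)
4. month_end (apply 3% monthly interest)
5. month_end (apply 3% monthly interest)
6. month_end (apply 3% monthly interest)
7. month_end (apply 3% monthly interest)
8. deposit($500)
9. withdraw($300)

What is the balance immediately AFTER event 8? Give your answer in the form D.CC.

After 1 (deposit($50)): balance=$50.00 total_interest=$0.00
After 2 (month_end (apply 3% monthly interest)): balance=$51.50 total_interest=$1.50
After 3 (deposit($1000)): balance=$1051.50 total_interest=$1.50
After 4 (month_end (apply 3% monthly interest)): balance=$1083.04 total_interest=$33.04
After 5 (month_end (apply 3% monthly interest)): balance=$1115.53 total_interest=$65.53
After 6 (month_end (apply 3% monthly interest)): balance=$1148.99 total_interest=$98.99
After 7 (month_end (apply 3% monthly interest)): balance=$1183.45 total_interest=$133.45
After 8 (deposit($500)): balance=$1683.45 total_interest=$133.45

Answer: 1683.45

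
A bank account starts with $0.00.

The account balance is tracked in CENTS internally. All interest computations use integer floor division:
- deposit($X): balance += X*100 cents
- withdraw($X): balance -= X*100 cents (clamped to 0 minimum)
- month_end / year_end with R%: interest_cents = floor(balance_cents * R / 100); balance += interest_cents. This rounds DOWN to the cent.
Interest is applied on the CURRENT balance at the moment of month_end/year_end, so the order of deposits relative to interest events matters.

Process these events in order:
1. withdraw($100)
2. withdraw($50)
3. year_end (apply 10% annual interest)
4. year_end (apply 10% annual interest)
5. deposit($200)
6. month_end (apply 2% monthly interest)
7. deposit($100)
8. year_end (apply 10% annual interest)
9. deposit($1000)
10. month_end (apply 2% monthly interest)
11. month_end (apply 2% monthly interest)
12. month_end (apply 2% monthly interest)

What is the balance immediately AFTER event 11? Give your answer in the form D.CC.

After 1 (withdraw($100)): balance=$0.00 total_interest=$0.00
After 2 (withdraw($50)): balance=$0.00 total_interest=$0.00
After 3 (year_end (apply 10% annual interest)): balance=$0.00 total_interest=$0.00
After 4 (year_end (apply 10% annual interest)): balance=$0.00 total_interest=$0.00
After 5 (deposit($200)): balance=$200.00 total_interest=$0.00
After 6 (month_end (apply 2% monthly interest)): balance=$204.00 total_interest=$4.00
After 7 (deposit($100)): balance=$304.00 total_interest=$4.00
After 8 (year_end (apply 10% annual interest)): balance=$334.40 total_interest=$34.40
After 9 (deposit($1000)): balance=$1334.40 total_interest=$34.40
After 10 (month_end (apply 2% monthly interest)): balance=$1361.08 total_interest=$61.08
After 11 (month_end (apply 2% monthly interest)): balance=$1388.30 total_interest=$88.30

Answer: 1388.30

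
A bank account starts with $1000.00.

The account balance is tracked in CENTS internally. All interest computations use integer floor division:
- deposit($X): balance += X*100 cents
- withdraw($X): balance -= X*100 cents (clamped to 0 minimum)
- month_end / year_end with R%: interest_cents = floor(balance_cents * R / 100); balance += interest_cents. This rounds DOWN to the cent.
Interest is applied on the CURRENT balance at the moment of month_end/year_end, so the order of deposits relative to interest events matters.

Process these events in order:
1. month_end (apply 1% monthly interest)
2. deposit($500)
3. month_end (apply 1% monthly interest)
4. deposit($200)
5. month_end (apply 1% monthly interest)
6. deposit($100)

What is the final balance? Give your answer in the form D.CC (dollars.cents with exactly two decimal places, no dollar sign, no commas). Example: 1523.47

After 1 (month_end (apply 1% monthly interest)): balance=$1010.00 total_interest=$10.00
After 2 (deposit($500)): balance=$1510.00 total_interest=$10.00
After 3 (month_end (apply 1% monthly interest)): balance=$1525.10 total_interest=$25.10
After 4 (deposit($200)): balance=$1725.10 total_interest=$25.10
After 5 (month_end (apply 1% monthly interest)): balance=$1742.35 total_interest=$42.35
After 6 (deposit($100)): balance=$1842.35 total_interest=$42.35

Answer: 1842.35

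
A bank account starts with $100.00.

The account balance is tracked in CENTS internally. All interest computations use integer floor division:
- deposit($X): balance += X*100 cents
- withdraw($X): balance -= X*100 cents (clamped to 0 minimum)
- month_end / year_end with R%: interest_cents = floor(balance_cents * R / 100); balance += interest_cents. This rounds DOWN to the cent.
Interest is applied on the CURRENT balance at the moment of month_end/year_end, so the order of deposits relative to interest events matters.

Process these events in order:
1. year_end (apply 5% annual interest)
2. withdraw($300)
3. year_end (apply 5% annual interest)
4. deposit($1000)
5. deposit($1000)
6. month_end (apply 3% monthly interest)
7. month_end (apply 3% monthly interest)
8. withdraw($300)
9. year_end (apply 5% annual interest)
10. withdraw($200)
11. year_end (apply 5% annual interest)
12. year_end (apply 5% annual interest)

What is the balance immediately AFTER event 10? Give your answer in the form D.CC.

After 1 (year_end (apply 5% annual interest)): balance=$105.00 total_interest=$5.00
After 2 (withdraw($300)): balance=$0.00 total_interest=$5.00
After 3 (year_end (apply 5% annual interest)): balance=$0.00 total_interest=$5.00
After 4 (deposit($1000)): balance=$1000.00 total_interest=$5.00
After 5 (deposit($1000)): balance=$2000.00 total_interest=$5.00
After 6 (month_end (apply 3% monthly interest)): balance=$2060.00 total_interest=$65.00
After 7 (month_end (apply 3% monthly interest)): balance=$2121.80 total_interest=$126.80
After 8 (withdraw($300)): balance=$1821.80 total_interest=$126.80
After 9 (year_end (apply 5% annual interest)): balance=$1912.89 total_interest=$217.89
After 10 (withdraw($200)): balance=$1712.89 total_interest=$217.89

Answer: 1712.89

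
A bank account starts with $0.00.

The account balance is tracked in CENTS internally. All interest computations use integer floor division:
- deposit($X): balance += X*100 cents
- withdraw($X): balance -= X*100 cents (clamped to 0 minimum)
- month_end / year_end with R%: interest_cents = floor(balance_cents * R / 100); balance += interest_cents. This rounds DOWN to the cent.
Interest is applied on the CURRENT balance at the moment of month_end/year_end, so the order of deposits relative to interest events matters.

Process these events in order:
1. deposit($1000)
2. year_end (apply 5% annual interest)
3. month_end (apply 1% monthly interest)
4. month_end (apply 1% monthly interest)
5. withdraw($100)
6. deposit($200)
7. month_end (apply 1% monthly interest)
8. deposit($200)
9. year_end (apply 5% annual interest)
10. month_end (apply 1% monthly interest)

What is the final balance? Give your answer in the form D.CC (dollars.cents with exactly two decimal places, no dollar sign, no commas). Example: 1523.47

Answer: 1466.46

Derivation:
After 1 (deposit($1000)): balance=$1000.00 total_interest=$0.00
After 2 (year_end (apply 5% annual interest)): balance=$1050.00 total_interest=$50.00
After 3 (month_end (apply 1% monthly interest)): balance=$1060.50 total_interest=$60.50
After 4 (month_end (apply 1% monthly interest)): balance=$1071.10 total_interest=$71.10
After 5 (withdraw($100)): balance=$971.10 total_interest=$71.10
After 6 (deposit($200)): balance=$1171.10 total_interest=$71.10
After 7 (month_end (apply 1% monthly interest)): balance=$1182.81 total_interest=$82.81
After 8 (deposit($200)): balance=$1382.81 total_interest=$82.81
After 9 (year_end (apply 5% annual interest)): balance=$1451.95 total_interest=$151.95
After 10 (month_end (apply 1% monthly interest)): balance=$1466.46 total_interest=$166.46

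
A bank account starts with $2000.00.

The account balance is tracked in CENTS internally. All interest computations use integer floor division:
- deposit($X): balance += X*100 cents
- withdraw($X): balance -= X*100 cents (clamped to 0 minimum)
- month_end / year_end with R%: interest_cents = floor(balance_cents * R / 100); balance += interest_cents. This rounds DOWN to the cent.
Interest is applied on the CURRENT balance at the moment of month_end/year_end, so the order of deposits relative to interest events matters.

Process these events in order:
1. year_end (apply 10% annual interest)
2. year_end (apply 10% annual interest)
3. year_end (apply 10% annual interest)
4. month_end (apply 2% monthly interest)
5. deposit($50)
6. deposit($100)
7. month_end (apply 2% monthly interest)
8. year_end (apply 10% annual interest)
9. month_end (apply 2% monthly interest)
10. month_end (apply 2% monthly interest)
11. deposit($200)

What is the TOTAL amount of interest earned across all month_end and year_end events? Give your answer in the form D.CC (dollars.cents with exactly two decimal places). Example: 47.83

Answer: 1194.66

Derivation:
After 1 (year_end (apply 10% annual interest)): balance=$2200.00 total_interest=$200.00
After 2 (year_end (apply 10% annual interest)): balance=$2420.00 total_interest=$420.00
After 3 (year_end (apply 10% annual interest)): balance=$2662.00 total_interest=$662.00
After 4 (month_end (apply 2% monthly interest)): balance=$2715.24 total_interest=$715.24
After 5 (deposit($50)): balance=$2765.24 total_interest=$715.24
After 6 (deposit($100)): balance=$2865.24 total_interest=$715.24
After 7 (month_end (apply 2% monthly interest)): balance=$2922.54 total_interest=$772.54
After 8 (year_end (apply 10% annual interest)): balance=$3214.79 total_interest=$1064.79
After 9 (month_end (apply 2% monthly interest)): balance=$3279.08 total_interest=$1129.08
After 10 (month_end (apply 2% monthly interest)): balance=$3344.66 total_interest=$1194.66
After 11 (deposit($200)): balance=$3544.66 total_interest=$1194.66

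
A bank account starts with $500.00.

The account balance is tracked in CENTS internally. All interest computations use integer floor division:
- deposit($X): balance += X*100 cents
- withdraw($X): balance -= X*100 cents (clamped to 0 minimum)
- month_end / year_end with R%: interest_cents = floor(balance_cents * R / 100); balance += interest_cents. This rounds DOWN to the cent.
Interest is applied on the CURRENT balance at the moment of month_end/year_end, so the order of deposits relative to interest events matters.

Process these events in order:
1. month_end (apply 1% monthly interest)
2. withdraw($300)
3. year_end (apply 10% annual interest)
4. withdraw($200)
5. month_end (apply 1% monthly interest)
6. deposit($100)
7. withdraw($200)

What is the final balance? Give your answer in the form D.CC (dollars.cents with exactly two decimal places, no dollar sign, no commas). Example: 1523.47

After 1 (month_end (apply 1% monthly interest)): balance=$505.00 total_interest=$5.00
After 2 (withdraw($300)): balance=$205.00 total_interest=$5.00
After 3 (year_end (apply 10% annual interest)): balance=$225.50 total_interest=$25.50
After 4 (withdraw($200)): balance=$25.50 total_interest=$25.50
After 5 (month_end (apply 1% monthly interest)): balance=$25.75 total_interest=$25.75
After 6 (deposit($100)): balance=$125.75 total_interest=$25.75
After 7 (withdraw($200)): balance=$0.00 total_interest=$25.75

Answer: 0.00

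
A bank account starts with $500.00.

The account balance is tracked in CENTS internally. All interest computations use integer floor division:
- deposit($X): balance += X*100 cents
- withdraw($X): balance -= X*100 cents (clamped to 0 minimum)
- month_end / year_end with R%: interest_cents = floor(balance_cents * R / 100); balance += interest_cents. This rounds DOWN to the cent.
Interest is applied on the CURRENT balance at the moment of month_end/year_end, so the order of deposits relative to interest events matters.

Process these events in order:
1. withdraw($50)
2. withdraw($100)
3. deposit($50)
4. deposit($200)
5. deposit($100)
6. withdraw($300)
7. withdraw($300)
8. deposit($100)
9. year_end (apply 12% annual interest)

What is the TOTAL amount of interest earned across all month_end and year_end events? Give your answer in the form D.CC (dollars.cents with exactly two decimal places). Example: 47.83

Answer: 24.00

Derivation:
After 1 (withdraw($50)): balance=$450.00 total_interest=$0.00
After 2 (withdraw($100)): balance=$350.00 total_interest=$0.00
After 3 (deposit($50)): balance=$400.00 total_interest=$0.00
After 4 (deposit($200)): balance=$600.00 total_interest=$0.00
After 5 (deposit($100)): balance=$700.00 total_interest=$0.00
After 6 (withdraw($300)): balance=$400.00 total_interest=$0.00
After 7 (withdraw($300)): balance=$100.00 total_interest=$0.00
After 8 (deposit($100)): balance=$200.00 total_interest=$0.00
After 9 (year_end (apply 12% annual interest)): balance=$224.00 total_interest=$24.00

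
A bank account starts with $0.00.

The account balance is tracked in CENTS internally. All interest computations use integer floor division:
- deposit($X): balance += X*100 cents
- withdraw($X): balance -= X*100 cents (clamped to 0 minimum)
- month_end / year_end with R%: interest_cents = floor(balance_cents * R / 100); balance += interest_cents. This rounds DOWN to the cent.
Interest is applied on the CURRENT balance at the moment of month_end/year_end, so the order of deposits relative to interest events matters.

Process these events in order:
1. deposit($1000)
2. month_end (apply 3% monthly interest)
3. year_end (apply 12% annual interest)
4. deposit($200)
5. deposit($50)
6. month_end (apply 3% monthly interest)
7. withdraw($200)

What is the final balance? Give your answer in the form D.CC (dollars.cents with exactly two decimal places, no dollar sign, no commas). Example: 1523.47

Answer: 1245.70

Derivation:
After 1 (deposit($1000)): balance=$1000.00 total_interest=$0.00
After 2 (month_end (apply 3% monthly interest)): balance=$1030.00 total_interest=$30.00
After 3 (year_end (apply 12% annual interest)): balance=$1153.60 total_interest=$153.60
After 4 (deposit($200)): balance=$1353.60 total_interest=$153.60
After 5 (deposit($50)): balance=$1403.60 total_interest=$153.60
After 6 (month_end (apply 3% monthly interest)): balance=$1445.70 total_interest=$195.70
After 7 (withdraw($200)): balance=$1245.70 total_interest=$195.70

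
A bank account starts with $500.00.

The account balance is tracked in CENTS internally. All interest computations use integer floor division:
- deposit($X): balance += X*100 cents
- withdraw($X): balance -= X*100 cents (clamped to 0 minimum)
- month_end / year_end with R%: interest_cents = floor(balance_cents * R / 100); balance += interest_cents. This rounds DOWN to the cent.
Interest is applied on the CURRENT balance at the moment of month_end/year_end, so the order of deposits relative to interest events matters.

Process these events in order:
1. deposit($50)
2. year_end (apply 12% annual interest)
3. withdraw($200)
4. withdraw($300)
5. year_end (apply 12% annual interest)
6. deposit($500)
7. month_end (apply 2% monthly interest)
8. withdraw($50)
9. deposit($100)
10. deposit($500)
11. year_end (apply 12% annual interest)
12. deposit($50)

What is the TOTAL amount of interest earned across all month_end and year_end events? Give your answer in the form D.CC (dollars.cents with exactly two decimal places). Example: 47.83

Answer: 235.61

Derivation:
After 1 (deposit($50)): balance=$550.00 total_interest=$0.00
After 2 (year_end (apply 12% annual interest)): balance=$616.00 total_interest=$66.00
After 3 (withdraw($200)): balance=$416.00 total_interest=$66.00
After 4 (withdraw($300)): balance=$116.00 total_interest=$66.00
After 5 (year_end (apply 12% annual interest)): balance=$129.92 total_interest=$79.92
After 6 (deposit($500)): balance=$629.92 total_interest=$79.92
After 7 (month_end (apply 2% monthly interest)): balance=$642.51 total_interest=$92.51
After 8 (withdraw($50)): balance=$592.51 total_interest=$92.51
After 9 (deposit($100)): balance=$692.51 total_interest=$92.51
After 10 (deposit($500)): balance=$1192.51 total_interest=$92.51
After 11 (year_end (apply 12% annual interest)): balance=$1335.61 total_interest=$235.61
After 12 (deposit($50)): balance=$1385.61 total_interest=$235.61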